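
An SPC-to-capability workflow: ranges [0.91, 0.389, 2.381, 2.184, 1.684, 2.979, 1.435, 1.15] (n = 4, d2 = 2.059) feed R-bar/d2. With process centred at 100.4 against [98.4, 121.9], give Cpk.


R_bar = (0.91 + 0.389 + 2.381 + 2.184 + 1.684 + 2.979 + 1.435 + 1.15) / 8 = 1.639
sigma = R_bar / d2 = 1.639 / 2.059 = 0.79601748
Cp = (USL - LSL)/(6*sigma) = (121.9 - 98.4)/(6*0.79601748) = 4.9203
Cpu = (121.9 - 100.4)/(3*0.79601748) = 9.0032
Cpl = (100.4 - 98.4)/(3*0.79601748) = 0.8375
Cpk = min(Cpu, Cpl) = 0.8375

0.8375


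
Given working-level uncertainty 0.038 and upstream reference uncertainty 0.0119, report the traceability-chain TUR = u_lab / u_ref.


TUR = u_lab / u_ref
= 0.038 / 0.0119
= 3.1933

3.1933


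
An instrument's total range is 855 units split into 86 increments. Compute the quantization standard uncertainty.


resolution = range / divisions
resolution = 855 / 86 = 9.9418605
u_res = resolution / (2*sqrt(3))
u_res = 9.9418605 / 3.4641016
u_res = 2.8700

2.8700


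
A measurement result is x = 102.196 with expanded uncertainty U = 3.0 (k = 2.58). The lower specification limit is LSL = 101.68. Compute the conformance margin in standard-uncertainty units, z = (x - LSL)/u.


u = U / k = 3.0 / 2.58 = 1.1627907
margin = |LSL - x| = |101.68 - 102.196| = 0.516
z = margin / u = 0.516 / 1.1627907
z = 0.4438

0.4438


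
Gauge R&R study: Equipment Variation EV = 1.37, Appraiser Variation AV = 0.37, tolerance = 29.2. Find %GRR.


GRR = sqrt(EV^2 + AV^2) = sqrt(1.37^2 + 0.37^2) = 1.4190842
%GRR = GRR / tol * 100 = 1.4190842 / 29.2 * 100
%GRR = 4.8599

4.8599


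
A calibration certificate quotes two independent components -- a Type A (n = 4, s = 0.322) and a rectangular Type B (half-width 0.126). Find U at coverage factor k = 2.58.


u_A = s / sqrt(n) = 0.322 / sqrt(4) = 0.161
u_B = half_width / sqrt(3) = 0.126 / sqrt(3) = 0.072746134
uc = sqrt(u_A^2 + u_B^2) = sqrt(0.161^2 + 0.072746134^2) = 0.17667201
U = k * uc = 2.58 * 0.17667201
U = 0.4558

0.4558


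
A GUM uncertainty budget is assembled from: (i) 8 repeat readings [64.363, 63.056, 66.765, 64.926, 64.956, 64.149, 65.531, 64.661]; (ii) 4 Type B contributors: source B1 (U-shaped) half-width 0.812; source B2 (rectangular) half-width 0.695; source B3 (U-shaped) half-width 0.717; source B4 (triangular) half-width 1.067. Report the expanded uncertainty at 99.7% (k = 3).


mean = (64.363 + 63.056 + 66.765 + 64.926 + 64.956 + 64.149 + 65.531 + 64.661) / 8 = 64.800875
s = sqrt(sum((x - mean)^2)/(n-1)) = 1.0764637
u_A = s / sqrt(n) = 1.0764637 / sqrt(8) = 0.38058739
u_B1 = 0.812 / sqrt(2) = 0.57417071
u_B2 = 0.695 / sqrt(3) = 0.40125844
u_B3 = 0.717 / sqrt(2) = 0.50699556
u_B4 = 1.067 / sqrt(6) = 0.43560093
uc = sqrt(0.38058739^2 + 0.57417071^2 + 0.40125844^2 + 0.50699556^2 + 0.43560093^2) = 1.040346
U = k * uc = 3 * 1.040346
U = 3.1210

3.1210


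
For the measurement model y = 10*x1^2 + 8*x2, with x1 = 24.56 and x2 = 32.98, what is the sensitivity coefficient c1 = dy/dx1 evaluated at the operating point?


y = 10*x1^2 + 8*x2
dy/dx1 = 2*10*x1
Evaluate at x1 = 24.56: c1 = 20 * 24.56
c1 = 491.2000

491.2000


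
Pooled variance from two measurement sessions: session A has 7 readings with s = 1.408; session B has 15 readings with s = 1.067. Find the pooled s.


s_p = sqrt(((n1-1)*s1^2 + (n2-1)*s2^2) / (n1+n2-2))
numerator = (7-1)*1.408^2 + (15-1)*1.067^2 = 11.894784 + 15.938846 = 27.83363
denominator = 7 + 15 - 2 = 20
s_p^2 = 27.83363 / 20 = 1.3916815
s_p = sqrt(1.3916815) = 1.1797

1.1797


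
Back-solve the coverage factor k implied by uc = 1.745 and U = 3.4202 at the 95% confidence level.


k = U / uc
k = 3.4202 / 1.745
k = 1.96

1.96


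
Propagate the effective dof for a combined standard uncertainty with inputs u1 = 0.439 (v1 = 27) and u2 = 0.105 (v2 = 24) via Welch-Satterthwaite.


uc = sqrt(u1^2 + u2^2) = sqrt(0.439^2 + 0.105^2) = 0.45138232
v_eff = uc^4 / (u1^4/v1 + u2^4/v2)
= 0.45138232^4 / (0.439^4/27 + 0.105^4/24)
= 0.041512432 / 0.0013806714
v_eff = 30.0668

30.0668


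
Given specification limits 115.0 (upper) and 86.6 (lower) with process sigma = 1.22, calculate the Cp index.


Cp = (USL - LSL) / (6 * sigma)
= (115.0 - 86.6) / (6 * 1.22)
= 28.4000 / 7.3200
= 3.8798

3.8798


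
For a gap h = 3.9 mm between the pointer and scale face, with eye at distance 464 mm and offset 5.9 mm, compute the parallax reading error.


error = h * offset / d
= 3.9 * 5.9 / 464
= 0.0496

0.0496


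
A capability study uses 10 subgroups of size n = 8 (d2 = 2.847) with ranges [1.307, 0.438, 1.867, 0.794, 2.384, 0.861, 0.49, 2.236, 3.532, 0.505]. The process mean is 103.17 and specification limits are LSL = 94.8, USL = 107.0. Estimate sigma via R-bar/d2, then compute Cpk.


R_bar = (1.307 + 0.438 + 1.867 + 0.794 + 2.384 + 0.861 + 0.49 + 2.236 + 3.532 + 0.505) / 10 = 1.4414
sigma = R_bar / d2 = 1.4414 / 2.847 = 0.50628732
Cp = (USL - LSL)/(6*sigma) = (107.0 - 94.8)/(6*0.50628732) = 4.0162
Cpu = (107.0 - 103.17)/(3*0.50628732) = 2.5216
Cpl = (103.17 - 94.8)/(3*0.50628732) = 5.5107
Cpk = min(Cpu, Cpl) = 2.5216

2.5216


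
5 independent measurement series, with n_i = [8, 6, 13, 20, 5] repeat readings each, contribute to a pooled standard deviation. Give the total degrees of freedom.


nu = sum_i (n_i - 1)
nu = ((8 - 1) + (6 - 1) + (13 - 1) + (20 - 1) + (5 - 1))
nu = 7 + 5 + 12 + 19 + 4
nu = 47

47


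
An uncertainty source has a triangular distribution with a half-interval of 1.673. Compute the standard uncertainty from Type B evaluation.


u_B = half_width / sqrt(6)
u_B = 1.673 / 2.4494897
u_B = 0.6830

0.6830


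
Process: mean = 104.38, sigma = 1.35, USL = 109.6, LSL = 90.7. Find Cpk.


Cpu = (USL - mean) / (3*sigma) = (109.6 - 104.38) / (3*1.35) = 1.2889
Cpl = (mean - LSL) / (3*sigma) = (104.38 - 90.7) / (3*1.35) = 3.3778
Cpk = min(Cpu, Cpl) = 1.2889

1.2889


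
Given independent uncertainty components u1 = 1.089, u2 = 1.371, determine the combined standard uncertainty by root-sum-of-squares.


uc = sqrt(1.089^2 + 1.371^2)
uc = sqrt(3.065562)
uc = 1.7509

1.7509


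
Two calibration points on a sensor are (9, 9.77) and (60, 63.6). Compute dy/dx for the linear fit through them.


slope = (y2 - y1) / (x2 - x1)
= (63.6 - 9.77) / (60 - 9)
= 53.8300 / 51
= 1.0555

1.0555


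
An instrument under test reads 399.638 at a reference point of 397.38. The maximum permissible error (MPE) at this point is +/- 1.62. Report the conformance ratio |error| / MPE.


e = indication - reference = 399.638 - 397.38 = 2.2580
|e| = 2.2580
ratio = |e| / MPE = 2.2580 / 1.62
ratio = 1.3938

1.3938


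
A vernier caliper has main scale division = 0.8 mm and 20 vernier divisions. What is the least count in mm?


LC = MSD / n_div
= 0.8 / 20
= 0.0400

0.0400


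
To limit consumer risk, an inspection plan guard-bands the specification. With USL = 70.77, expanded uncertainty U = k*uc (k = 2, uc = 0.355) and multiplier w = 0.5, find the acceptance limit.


U = k * uc = 2 * 0.355 = 0.71
guard band g = w * U = 0.5 * 0.71 = 0.355
AL = USL - g = 70.77 - 0.355
AL = 70.4150

70.4150


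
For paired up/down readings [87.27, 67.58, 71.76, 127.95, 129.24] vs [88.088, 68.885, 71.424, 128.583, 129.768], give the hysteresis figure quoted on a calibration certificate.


|87.27 - 88.088| = 0.8180
|67.58 - 68.885| = 1.3050
|71.76 - 71.424| = 0.3360
|127.95 - 128.583| = 0.6330
|129.24 - 129.768| = 0.5280
hysteresis = max(diffs) = 1.3050

1.3050


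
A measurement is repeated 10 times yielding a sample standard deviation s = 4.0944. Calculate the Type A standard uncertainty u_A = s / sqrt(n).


u_A = s / sqrt(n)
u_A = 4.0944 / sqrt(10)
u_A = 4.0944 / 3.1622777
u_A = 1.2948

1.2948


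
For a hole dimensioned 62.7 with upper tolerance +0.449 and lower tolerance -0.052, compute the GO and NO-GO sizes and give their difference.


GO = nominal - lower_tol (smallest hole = maximum material condition)
GO = 62.7 - 0.052 = 62.648
NO-GO = nominal + upper_tol (largest hole = least material condition)
NO-GO = 62.7 + 0.449 = 63.149
spread = NO-GO - GO = 63.149 - 62.648 = 0.5010

0.5010


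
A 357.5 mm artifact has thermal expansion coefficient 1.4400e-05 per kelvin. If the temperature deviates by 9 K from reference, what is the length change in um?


dL = L * alpha * dT
= 357.5 * 1.4400e-05 * 9
= 0.0463320 mm
dL_um = 0.0463320 * 1000 = 46.3320 um

46.3320


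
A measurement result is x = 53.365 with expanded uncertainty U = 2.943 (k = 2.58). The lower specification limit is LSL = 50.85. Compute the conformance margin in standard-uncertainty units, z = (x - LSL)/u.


u = U / k = 2.943 / 2.58 = 1.1406977
margin = |LSL - x| = |50.85 - 53.365| = 2.515
z = margin / u = 2.515 / 1.1406977
z = 2.2048

2.2048


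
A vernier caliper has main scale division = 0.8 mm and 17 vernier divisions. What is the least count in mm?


LC = MSD / n_div
= 0.8 / 17
= 0.0471

0.0471


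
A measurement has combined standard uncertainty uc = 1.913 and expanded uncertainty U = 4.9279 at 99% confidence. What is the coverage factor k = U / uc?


k = U / uc
k = 4.9279 / 1.913
k = 2.576

2.576


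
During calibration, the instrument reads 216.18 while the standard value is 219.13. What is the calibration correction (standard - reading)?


Correction = standard - reading
= 219.13 - 216.18
= 2.9500

2.9500


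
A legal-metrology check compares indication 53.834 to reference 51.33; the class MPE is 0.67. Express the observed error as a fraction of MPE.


e = indication - reference = 53.834 - 51.33 = 2.5040
|e| = 2.5040
ratio = |e| / MPE = 2.5040 / 0.67
ratio = 3.7373

3.7373


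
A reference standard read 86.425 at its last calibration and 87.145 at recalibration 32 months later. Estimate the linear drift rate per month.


rate = (v2 - v1) / months
= (87.145 - 86.425) / 32
= 0.7200 / 32
= 0.0225

0.0225


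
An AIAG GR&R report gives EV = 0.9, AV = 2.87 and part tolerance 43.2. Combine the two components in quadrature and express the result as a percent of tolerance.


GRR = sqrt(EV^2 + AV^2) = sqrt(0.9^2 + 2.87^2) = 3.0078065
%GRR = GRR / tol * 100 = 3.0078065 / 43.2 * 100
%GRR = 6.9625

6.9625


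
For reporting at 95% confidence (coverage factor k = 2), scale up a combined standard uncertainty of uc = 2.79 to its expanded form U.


U = k * uc
U = 2 * 2.79
U = 5.5800

5.5800


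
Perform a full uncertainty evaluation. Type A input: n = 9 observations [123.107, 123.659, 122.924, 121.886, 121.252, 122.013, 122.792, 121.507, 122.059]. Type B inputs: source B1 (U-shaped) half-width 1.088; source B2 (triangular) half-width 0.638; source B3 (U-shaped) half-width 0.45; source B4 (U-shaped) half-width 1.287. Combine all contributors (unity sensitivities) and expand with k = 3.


mean = (123.107 + 123.659 + 122.924 + 121.886 + 121.252 + 122.013 + 122.792 + 121.507 + 122.059) / 9 = 122.3554444
s = sqrt(sum((x - mean)^2)/(n-1)) = 0.80163132
u_A = s / sqrt(n) = 0.80163132 / sqrt(9) = 0.26721044
u_B1 = 1.088 / sqrt(2) = 0.76933218
u_B2 = 0.638 / sqrt(6) = 0.26046241
u_B3 = 0.45 / sqrt(2) = 0.31819805
u_B4 = 1.287 / sqrt(2) = 0.91004643
uc = sqrt(0.26721044^2 + 0.76933218^2 + 0.26046241^2 + 0.31819805^2 + 0.91004643^2) = 1.2886228
U = k * uc = 3 * 1.2886228
U = 3.8659

3.8659


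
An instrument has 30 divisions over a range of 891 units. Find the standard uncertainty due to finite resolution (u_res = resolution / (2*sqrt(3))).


resolution = range / divisions
resolution = 891 / 30 = 29.7
u_res = resolution / (2*sqrt(3))
u_res = 29.7 / 3.4641016
u_res = 8.5737

8.5737


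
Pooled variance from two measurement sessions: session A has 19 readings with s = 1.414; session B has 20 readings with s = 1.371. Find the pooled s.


s_p = sqrt(((n1-1)*s1^2 + (n2-1)*s2^2) / (n1+n2-2))
numerator = (19-1)*1.414^2 + (20-1)*1.371^2 = 35.989128 + 35.713179 = 71.702307
denominator = 19 + 20 - 2 = 37
s_p^2 = 71.702307 / 37 = 1.9379002
s_p = sqrt(1.9379002) = 1.3921

1.3921


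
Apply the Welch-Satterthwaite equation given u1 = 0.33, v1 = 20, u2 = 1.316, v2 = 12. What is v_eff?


uc = sqrt(u1^2 + u2^2) = sqrt(0.33^2 + 1.316^2) = 1.3567446
v_eff = uc^4 / (u1^4/v1 + u2^4/v2)
= 1.3567446^4 / (0.33^4/20 + 1.316^4/12)
= 3.3883823 / 0.25053673
v_eff = 13.5245

13.5245


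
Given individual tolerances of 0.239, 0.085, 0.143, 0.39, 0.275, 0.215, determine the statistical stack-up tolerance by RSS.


RSS = sqrt(0.239^2 + 0.085^2 + 0.143^2 + 0.39^2 + 0.275^2 + 0.215^2)
= sqrt(0.358745)
= 0.5990

0.5990


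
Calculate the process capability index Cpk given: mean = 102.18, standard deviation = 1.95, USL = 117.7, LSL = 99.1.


Cpu = (USL - mean) / (3*sigma) = (117.7 - 102.18) / (3*1.95) = 2.6530
Cpl = (mean - LSL) / (3*sigma) = (102.18 - 99.1) / (3*1.95) = 0.5265
Cpk = min(Cpu, Cpl) = 0.5265

0.5265


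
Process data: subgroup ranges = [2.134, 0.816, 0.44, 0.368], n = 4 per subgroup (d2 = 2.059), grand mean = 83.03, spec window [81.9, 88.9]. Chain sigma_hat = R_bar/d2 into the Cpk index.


R_bar = (2.134 + 0.816 + 0.44 + 0.368) / 4 = 0.9395
sigma = R_bar / d2 = 0.9395 / 2.059 = 0.45628946
Cp = (USL - LSL)/(6*sigma) = (88.9 - 81.9)/(6*0.45628946) = 2.5569
Cpu = (88.9 - 83.03)/(3*0.45628946) = 4.2882
Cpl = (83.03 - 81.9)/(3*0.45628946) = 0.8255
Cpk = min(Cpu, Cpl) = 0.8255

0.8255


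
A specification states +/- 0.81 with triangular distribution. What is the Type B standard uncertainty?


u_B = half_width / sqrt(6)
u_B = 0.81 / 2.4494897
u_B = 0.3307

0.3307


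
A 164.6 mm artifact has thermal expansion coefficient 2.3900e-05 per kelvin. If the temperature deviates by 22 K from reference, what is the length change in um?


dL = L * alpha * dT
= 164.6 * 2.3900e-05 * 22
= 0.0865467 mm
dL_um = 0.0865467 * 1000 = 86.5467 um

86.5467


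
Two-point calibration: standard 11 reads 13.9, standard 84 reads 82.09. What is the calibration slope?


slope = (y2 - y1) / (x2 - x1)
= (82.09 - 13.9) / (84 - 11)
= 68.1900 / 73
= 0.9341

0.9341


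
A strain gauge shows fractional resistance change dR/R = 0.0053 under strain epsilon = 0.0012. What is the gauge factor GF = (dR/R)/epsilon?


GF = (dR/R) / epsilon
= 0.0053 / 0.0012
= 4.4167

4.4167


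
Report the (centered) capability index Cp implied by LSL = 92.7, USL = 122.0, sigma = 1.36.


Cp = (USL - LSL) / (6 * sigma)
= (122.0 - 92.7) / (6 * 1.36)
= 29.3000 / 8.1600
= 3.5907

3.5907


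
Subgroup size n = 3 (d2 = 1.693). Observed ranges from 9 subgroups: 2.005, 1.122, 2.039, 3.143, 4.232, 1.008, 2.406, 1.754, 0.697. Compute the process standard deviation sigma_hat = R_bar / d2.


R_bar = (2.005 + 1.122 + 2.039 + 3.143 + 4.232 + 1.008 + 2.406 + 1.754 + 0.697) / 9
R_bar = 18.406 / 9 = 2.0451111
sigma_hat = R_bar / d2 = 2.0451111 / 1.693 = 1.2080

1.2080


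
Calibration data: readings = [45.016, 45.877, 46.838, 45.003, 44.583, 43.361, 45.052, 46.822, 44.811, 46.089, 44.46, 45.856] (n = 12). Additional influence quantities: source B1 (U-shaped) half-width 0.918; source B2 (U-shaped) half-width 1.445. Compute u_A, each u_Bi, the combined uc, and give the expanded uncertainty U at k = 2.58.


mean = (45.016 + 45.877 + 46.838 + 45.003 + 44.583 + 43.361 + 45.052 + 46.822 + 44.811 + 46.089 + 44.46 + 45.856) / 12 = 45.314
s = sqrt(sum((x - mean)^2)/(n-1)) = 1.0177096
u_A = s / sqrt(n) = 1.0177096 / sqrt(12) = 0.29378746
u_B1 = 0.918 / sqrt(2) = 0.64912403
u_B2 = 1.445 / sqrt(2) = 1.0217693
uc = sqrt(0.29378746^2 + 0.64912403^2 + 1.0217693^2) = 1.2456667
U = k * uc = 2.58 * 1.2456667
U = 3.2138

3.2138


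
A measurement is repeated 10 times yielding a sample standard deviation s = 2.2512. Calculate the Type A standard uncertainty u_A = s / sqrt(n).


u_A = s / sqrt(n)
u_A = 2.2512 / sqrt(10)
u_A = 2.2512 / 3.1622777
u_A = 0.7119

0.7119


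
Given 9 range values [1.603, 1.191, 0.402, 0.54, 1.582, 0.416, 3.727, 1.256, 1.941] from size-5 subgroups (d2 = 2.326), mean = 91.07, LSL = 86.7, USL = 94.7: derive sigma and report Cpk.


R_bar = (1.603 + 1.191 + 0.402 + 0.54 + 1.582 + 0.416 + 3.727 + 1.256 + 1.941) / 9 = 1.4064444
sigma = R_bar / d2 = 1.4064444 / 2.326 = 0.60466225
Cp = (USL - LSL)/(6*sigma) = (94.7 - 86.7)/(6*0.60466225) = 2.2051
Cpu = (94.7 - 91.07)/(3*0.60466225) = 2.0011
Cpl = (91.07 - 86.7)/(3*0.60466225) = 2.4091
Cpk = min(Cpu, Cpl) = 2.0011

2.0011


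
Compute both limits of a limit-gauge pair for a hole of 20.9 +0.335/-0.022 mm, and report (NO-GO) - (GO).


GO = nominal - lower_tol (smallest hole = maximum material condition)
GO = 20.9 - 0.022 = 20.878
NO-GO = nominal + upper_tol (largest hole = least material condition)
NO-GO = 20.9 + 0.335 = 21.235
spread = NO-GO - GO = 21.235 - 20.878 = 0.3570

0.3570


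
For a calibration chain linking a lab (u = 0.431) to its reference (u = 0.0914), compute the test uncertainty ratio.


TUR = u_lab / u_ref
= 0.431 / 0.0914
= 4.7155

4.7155


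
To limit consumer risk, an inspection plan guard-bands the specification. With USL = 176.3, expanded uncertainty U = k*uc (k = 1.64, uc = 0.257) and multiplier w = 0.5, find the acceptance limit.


U = k * uc = 1.64 * 0.257 = 0.42148
guard band g = w * U = 0.5 * 0.42148 = 0.21074
AL = USL - g = 176.3 - 0.21074
AL = 176.0893

176.0893


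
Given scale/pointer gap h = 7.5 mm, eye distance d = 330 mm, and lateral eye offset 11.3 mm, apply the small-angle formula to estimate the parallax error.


error = h * offset / d
= 7.5 * 11.3 / 330
= 0.2568

0.2568


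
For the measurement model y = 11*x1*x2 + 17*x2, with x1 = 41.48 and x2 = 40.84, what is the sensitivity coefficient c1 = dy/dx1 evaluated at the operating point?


y = 11*x1*x2 + 17*x2
dy/dx1 = 11*x2
Evaluate at x2 = 40.84: c1 = 11 * 40.84
c1 = 449.2400

449.2400


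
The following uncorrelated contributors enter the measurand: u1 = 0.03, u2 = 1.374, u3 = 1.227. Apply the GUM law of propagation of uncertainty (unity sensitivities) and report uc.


uc = sqrt(0.03^2 + 1.374^2 + 1.227^2)
uc = sqrt(3.394305)
uc = 1.8424

1.8424


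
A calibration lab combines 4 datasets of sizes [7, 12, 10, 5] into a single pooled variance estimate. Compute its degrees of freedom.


nu = sum_i (n_i - 1)
nu = ((7 - 1) + (12 - 1) + (10 - 1) + (5 - 1))
nu = 6 + 11 + 9 + 4
nu = 30

30


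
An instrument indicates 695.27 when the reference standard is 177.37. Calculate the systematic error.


Systematic error = measured - true
= 695.27 - 177.37
= 517.9000

517.9000


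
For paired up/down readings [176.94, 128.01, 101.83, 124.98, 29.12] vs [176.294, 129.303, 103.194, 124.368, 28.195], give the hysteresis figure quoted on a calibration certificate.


|176.94 - 176.294| = 0.6460
|128.01 - 129.303| = 1.2930
|101.83 - 103.194| = 1.3640
|124.98 - 124.368| = 0.6120
|29.12 - 28.195| = 0.9250
hysteresis = max(diffs) = 1.3640

1.3640


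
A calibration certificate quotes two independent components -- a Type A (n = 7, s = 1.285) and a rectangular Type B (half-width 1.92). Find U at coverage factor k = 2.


u_A = s / sqrt(n) = 1.285 / sqrt(7) = 0.48568435
u_B = half_width / sqrt(3) = 1.92 / sqrt(3) = 1.1085125
uc = sqrt(u_A^2 + u_B^2) = sqrt(0.48568435^2 + 1.1085125^2) = 1.2102435
U = k * uc = 2 * 1.2102435
U = 2.4205

2.4205


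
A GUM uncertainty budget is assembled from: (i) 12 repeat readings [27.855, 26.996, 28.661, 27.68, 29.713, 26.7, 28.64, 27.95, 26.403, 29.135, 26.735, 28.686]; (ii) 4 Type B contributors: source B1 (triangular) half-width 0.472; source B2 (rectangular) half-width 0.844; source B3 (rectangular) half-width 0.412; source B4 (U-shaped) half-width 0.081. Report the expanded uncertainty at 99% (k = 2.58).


mean = (27.855 + 26.996 + 28.661 + 27.68 + 29.713 + 26.7 + 28.64 + 27.95 + 26.403 + 29.135 + 26.735 + 28.686) / 12 = 27.9295
s = sqrt(sum((x - mean)^2)/(n-1)) = 1.0640678
u_A = s / sqrt(n) = 1.0640678 / sqrt(12) = 0.30716992
u_B1 = 0.472 / sqrt(6) = 0.19269319
u_B2 = 0.844 / sqrt(3) = 0.48728363
u_B3 = 0.412 / sqrt(3) = 0.23786831
u_B4 = 0.081 / sqrt(2) = 0.057275649
uc = sqrt(0.30716992^2 + 0.19269319^2 + 0.48728363^2 + 0.23786831^2 + 0.057275649^2) = 0.6548215
U = k * uc = 2.58 * 0.6548215
U = 1.6894

1.6894


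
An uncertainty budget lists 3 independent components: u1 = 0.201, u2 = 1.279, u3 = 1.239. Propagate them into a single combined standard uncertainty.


uc = sqrt(0.201^2 + 1.279^2 + 1.239^2)
uc = sqrt(3.211363)
uc = 1.7920

1.7920


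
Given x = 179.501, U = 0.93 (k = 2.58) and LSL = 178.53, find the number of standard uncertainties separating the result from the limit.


u = U / k = 0.93 / 2.58 = 0.36046512
margin = |LSL - x| = |178.53 - 179.501| = 0.971
z = margin / u = 0.971 / 0.36046512
z = 2.6937

2.6937


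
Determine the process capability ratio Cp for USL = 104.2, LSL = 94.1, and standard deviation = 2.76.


Cp = (USL - LSL) / (6 * sigma)
= (104.2 - 94.1) / (6 * 2.76)
= 10.1000 / 16.5600
= 0.6099

0.6099


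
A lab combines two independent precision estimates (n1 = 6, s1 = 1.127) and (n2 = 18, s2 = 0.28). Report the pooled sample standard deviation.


s_p = sqrt(((n1-1)*s1^2 + (n2-1)*s2^2) / (n1+n2-2))
numerator = (6-1)*1.127^2 + (18-1)*0.28^2 = 6.350645 + 1.3328 = 7.683445
denominator = 6 + 18 - 2 = 22
s_p^2 = 7.683445 / 22 = 0.3492475
s_p = sqrt(0.3492475) = 0.5910

0.5910


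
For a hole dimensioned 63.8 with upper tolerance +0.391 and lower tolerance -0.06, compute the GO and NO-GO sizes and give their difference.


GO = nominal - lower_tol (smallest hole = maximum material condition)
GO = 63.8 - 0.06 = 63.74
NO-GO = nominal + upper_tol (largest hole = least material condition)
NO-GO = 63.8 + 0.391 = 64.191
spread = NO-GO - GO = 64.191 - 63.74 = 0.4510

0.4510


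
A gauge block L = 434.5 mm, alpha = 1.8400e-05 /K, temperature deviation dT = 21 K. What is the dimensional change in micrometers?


dL = L * alpha * dT
= 434.5 * 1.8400e-05 * 21
= 0.1678908 mm
dL_um = 0.1678908 * 1000 = 167.8908 um

167.8908


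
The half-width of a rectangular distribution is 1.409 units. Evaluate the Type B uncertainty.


u_B = half_width / sqrt(3)
u_B = 1.409 / 1.7320508
u_B = 0.8135

0.8135


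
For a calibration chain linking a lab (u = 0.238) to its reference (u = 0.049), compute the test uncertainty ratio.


TUR = u_lab / u_ref
= 0.238 / 0.049
= 4.8571

4.8571


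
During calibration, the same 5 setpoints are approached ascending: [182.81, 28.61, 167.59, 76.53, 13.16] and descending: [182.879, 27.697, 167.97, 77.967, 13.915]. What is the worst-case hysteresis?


|182.81 - 182.879| = 0.0690
|28.61 - 27.697| = 0.9130
|167.59 - 167.97| = 0.3800
|76.53 - 77.967| = 1.4370
|13.16 - 13.915| = 0.7550
hysteresis = max(diffs) = 1.4370

1.4370


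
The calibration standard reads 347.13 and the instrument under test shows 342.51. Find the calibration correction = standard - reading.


Correction = standard - reading
= 347.13 - 342.51
= 4.6200

4.6200


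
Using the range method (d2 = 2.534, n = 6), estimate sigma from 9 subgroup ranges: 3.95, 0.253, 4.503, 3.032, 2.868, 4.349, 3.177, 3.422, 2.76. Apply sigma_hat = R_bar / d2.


R_bar = (3.95 + 0.253 + 4.503 + 3.032 + 2.868 + 4.349 + 3.177 + 3.422 + 2.76) / 9
R_bar = 28.314 / 9 = 3.146
sigma_hat = R_bar / d2 = 3.146 / 2.534 = 1.2415

1.2415


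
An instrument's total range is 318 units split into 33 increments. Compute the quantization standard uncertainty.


resolution = range / divisions
resolution = 318 / 33 = 9.6363636
u_res = resolution / (2*sqrt(3))
u_res = 9.6363636 / 3.4641016
u_res = 2.7818

2.7818


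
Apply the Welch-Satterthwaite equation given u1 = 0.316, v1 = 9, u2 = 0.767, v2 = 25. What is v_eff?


uc = sqrt(u1^2 + u2^2) = sqrt(0.316^2 + 0.767^2) = 0.82954506
v_eff = uc^4 / (u1^4/v1 + u2^4/v2)
= 0.82954506^4 / (0.316^4/9 + 0.767^4/25)
= 0.47354355 / 0.014951271
v_eff = 31.6725

31.6725


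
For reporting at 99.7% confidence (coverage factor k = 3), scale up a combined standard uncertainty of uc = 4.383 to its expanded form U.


U = k * uc
U = 3 * 4.383
U = 13.1490

13.1490


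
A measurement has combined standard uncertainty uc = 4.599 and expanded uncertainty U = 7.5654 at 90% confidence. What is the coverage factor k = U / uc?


k = U / uc
k = 7.5654 / 4.599
k = 1.645

1.645


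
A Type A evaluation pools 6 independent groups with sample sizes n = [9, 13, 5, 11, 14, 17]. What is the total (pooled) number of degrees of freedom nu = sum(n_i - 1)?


nu = sum_i (n_i - 1)
nu = ((9 - 1) + (13 - 1) + (5 - 1) + (11 - 1) + (14 - 1) + (17 - 1))
nu = 8 + 12 + 4 + 10 + 13 + 16
nu = 63

63


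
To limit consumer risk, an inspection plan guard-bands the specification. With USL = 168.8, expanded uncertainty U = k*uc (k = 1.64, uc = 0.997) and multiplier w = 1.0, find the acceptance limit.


U = k * uc = 1.64 * 0.997 = 1.63508
guard band g = w * U = 1.0 * 1.63508 = 1.63508
AL = USL - g = 168.8 - 1.63508
AL = 167.1649

167.1649


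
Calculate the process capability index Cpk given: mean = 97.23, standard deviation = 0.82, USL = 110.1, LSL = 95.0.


Cpu = (USL - mean) / (3*sigma) = (110.1 - 97.23) / (3*0.82) = 5.2317
Cpl = (mean - LSL) / (3*sigma) = (97.23 - 95.0) / (3*0.82) = 0.9065
Cpk = min(Cpu, Cpl) = 0.9065

0.9065


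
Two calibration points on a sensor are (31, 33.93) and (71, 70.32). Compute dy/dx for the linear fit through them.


slope = (y2 - y1) / (x2 - x1)
= (70.32 - 33.93) / (71 - 31)
= 36.3900 / 40
= 0.9097

0.9097


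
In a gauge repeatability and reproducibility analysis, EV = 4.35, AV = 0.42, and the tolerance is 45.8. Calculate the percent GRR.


GRR = sqrt(EV^2 + AV^2) = sqrt(4.35^2 + 0.42^2) = 4.3702288
%GRR = GRR / tol * 100 = 4.3702288 / 45.8 * 100
%GRR = 9.5420

9.5420


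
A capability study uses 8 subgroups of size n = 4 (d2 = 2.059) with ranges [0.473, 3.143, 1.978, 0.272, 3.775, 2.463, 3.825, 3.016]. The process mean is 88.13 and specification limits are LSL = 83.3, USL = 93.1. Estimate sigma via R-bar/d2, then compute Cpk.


R_bar = (0.473 + 3.143 + 1.978 + 0.272 + 3.775 + 2.463 + 3.825 + 3.016) / 8 = 2.368125
sigma = R_bar / d2 = 2.368125 / 2.059 = 1.1501336
Cp = (USL - LSL)/(6*sigma) = (93.1 - 83.3)/(6*1.1501336) = 1.4201
Cpu = (93.1 - 88.13)/(3*1.1501336) = 1.4404
Cpl = (88.13 - 83.3)/(3*1.1501336) = 1.3998
Cpk = min(Cpu, Cpl) = 1.3998

1.3998


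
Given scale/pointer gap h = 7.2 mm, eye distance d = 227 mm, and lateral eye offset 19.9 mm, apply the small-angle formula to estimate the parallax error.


error = h * offset / d
= 7.2 * 19.9 / 227
= 0.6312

0.6312


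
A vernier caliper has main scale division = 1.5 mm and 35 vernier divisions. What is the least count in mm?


LC = MSD / n_div
= 1.5 / 35
= 0.0429

0.0429


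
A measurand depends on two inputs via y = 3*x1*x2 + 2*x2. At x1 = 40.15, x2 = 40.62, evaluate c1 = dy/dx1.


y = 3*x1*x2 + 2*x2
dy/dx1 = 3*x2
Evaluate at x2 = 40.62: c1 = 3 * 40.62
c1 = 121.8600

121.8600


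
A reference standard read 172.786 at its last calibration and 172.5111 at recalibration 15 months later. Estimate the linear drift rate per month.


rate = (v2 - v1) / months
= (172.5111 - 172.786) / 15
= -0.2749 / 15
= -0.0183

-0.0183


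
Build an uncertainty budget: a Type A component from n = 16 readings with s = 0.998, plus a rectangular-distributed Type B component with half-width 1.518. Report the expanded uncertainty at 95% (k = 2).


u_A = s / sqrt(n) = 0.998 / sqrt(16) = 0.2495
u_B = half_width / sqrt(3) = 1.518 / sqrt(3) = 0.87641771
uc = sqrt(u_A^2 + u_B^2) = sqrt(0.2495^2 + 0.87641771^2) = 0.91123995
U = k * uc = 2 * 0.91123995
U = 1.8225

1.8225


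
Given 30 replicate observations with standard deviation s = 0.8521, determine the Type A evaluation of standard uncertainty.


u_A = s / sqrt(n)
u_A = 0.8521 / sqrt(30)
u_A = 0.8521 / 5.4772256
u_A = 0.1556

0.1556


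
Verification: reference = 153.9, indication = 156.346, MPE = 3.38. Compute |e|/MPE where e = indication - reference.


e = indication - reference = 156.346 - 153.9 = 2.4460
|e| = 2.4460
ratio = |e| / MPE = 2.4460 / 3.38
ratio = 0.7237

0.7237


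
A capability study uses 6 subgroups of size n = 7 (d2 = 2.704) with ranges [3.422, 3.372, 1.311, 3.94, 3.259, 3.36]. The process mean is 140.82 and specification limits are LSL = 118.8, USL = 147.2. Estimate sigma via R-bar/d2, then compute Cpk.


R_bar = (3.422 + 3.372 + 1.311 + 3.94 + 3.259 + 3.36) / 6 = 3.1106667
sigma = R_bar / d2 = 3.1106667 / 2.704 = 1.1503945
Cp = (USL - LSL)/(6*sigma) = (147.2 - 118.8)/(6*1.1503945) = 4.1145
Cpu = (147.2 - 140.82)/(3*1.1503945) = 1.8486
Cpl = (140.82 - 118.8)/(3*1.1503945) = 6.3804
Cpk = min(Cpu, Cpl) = 1.8486

1.8486


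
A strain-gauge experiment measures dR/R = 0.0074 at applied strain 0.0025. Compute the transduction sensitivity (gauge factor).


GF = (dR/R) / epsilon
= 0.0074 / 0.0025
= 2.9600

2.9600


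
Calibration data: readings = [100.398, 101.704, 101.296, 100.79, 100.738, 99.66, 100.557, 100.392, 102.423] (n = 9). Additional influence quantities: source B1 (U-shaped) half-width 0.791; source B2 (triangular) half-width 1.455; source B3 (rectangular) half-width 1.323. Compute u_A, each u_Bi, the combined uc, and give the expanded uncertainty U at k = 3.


mean = (100.398 + 101.704 + 101.296 + 100.79 + 100.738 + 99.66 + 100.557 + 100.392 + 102.423) / 9 = 100.8842222
s = sqrt(sum((x - mean)^2)/(n-1)) = 0.81579574
u_A = s / sqrt(n) = 0.81579574 / sqrt(9) = 0.27193191
u_B1 = 0.791 / sqrt(2) = 0.55932146
u_B2 = 1.455 / sqrt(6) = 0.59400126
u_B3 = 1.323 / sqrt(3) = 0.76383441
uc = sqrt(0.27193191^2 + 0.55932146^2 + 0.59400126^2 + 0.76383441^2) = 1.1502469
U = k * uc = 3 * 1.1502469
U = 3.4507

3.4507


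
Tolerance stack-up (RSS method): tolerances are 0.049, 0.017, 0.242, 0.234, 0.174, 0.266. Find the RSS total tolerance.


RSS = sqrt(0.049^2 + 0.017^2 + 0.242^2 + 0.234^2 + 0.174^2 + 0.266^2)
= sqrt(0.217042)
= 0.4659

0.4659


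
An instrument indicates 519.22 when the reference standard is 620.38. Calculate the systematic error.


Systematic error = measured - true
= 519.22 - 620.38
= -101.1600

-101.1600


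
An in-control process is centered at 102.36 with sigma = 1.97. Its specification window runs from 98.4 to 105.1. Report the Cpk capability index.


Cpu = (USL - mean) / (3*sigma) = (105.1 - 102.36) / (3*1.97) = 0.4636
Cpl = (mean - LSL) / (3*sigma) = (102.36 - 98.4) / (3*1.97) = 0.6701
Cpk = min(Cpu, Cpl) = 0.4636

0.4636


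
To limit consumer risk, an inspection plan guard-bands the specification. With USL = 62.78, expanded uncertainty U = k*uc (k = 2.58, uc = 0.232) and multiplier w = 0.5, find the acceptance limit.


U = k * uc = 2.58 * 0.232 = 0.59856
guard band g = w * U = 0.5 * 0.59856 = 0.29928
AL = USL - g = 62.78 - 0.29928
AL = 62.4807

62.4807


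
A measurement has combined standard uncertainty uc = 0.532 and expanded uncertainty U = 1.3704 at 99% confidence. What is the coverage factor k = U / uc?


k = U / uc
k = 1.3704 / 0.532
k = 2.576

2.576


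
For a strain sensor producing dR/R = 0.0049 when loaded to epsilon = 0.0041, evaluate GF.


GF = (dR/R) / epsilon
= 0.0049 / 0.0041
= 1.1951

1.1951


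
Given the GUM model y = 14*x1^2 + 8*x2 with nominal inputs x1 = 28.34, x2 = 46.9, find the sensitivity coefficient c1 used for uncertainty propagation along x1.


y = 14*x1^2 + 8*x2
dy/dx1 = 2*14*x1
Evaluate at x1 = 28.34: c1 = 28 * 28.34
c1 = 793.5200

793.5200


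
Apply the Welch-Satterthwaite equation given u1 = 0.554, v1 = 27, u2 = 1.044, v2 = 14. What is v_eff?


uc = sqrt(u1^2 + u2^2) = sqrt(0.554^2 + 1.044^2) = 1.1818849
v_eff = uc^4 / (u1^4/v1 + u2^4/v2)
= 1.1818849^4 / (0.554^4/27 + 1.044^4/14)
= 1.9511953 / 0.088343114
v_eff = 22.0866

22.0866


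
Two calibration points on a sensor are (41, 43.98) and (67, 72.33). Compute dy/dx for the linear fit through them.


slope = (y2 - y1) / (x2 - x1)
= (72.33 - 43.98) / (67 - 41)
= 28.3500 / 26
= 1.0904

1.0904


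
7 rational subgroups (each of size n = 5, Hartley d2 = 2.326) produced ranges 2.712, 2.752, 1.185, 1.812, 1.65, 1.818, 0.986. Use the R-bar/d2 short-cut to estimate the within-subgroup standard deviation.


R_bar = (2.712 + 2.752 + 1.185 + 1.812 + 1.65 + 1.818 + 0.986) / 7
R_bar = 12.915 / 7 = 1.845
sigma_hat = R_bar / d2 = 1.845 / 2.326 = 0.7932

0.7932


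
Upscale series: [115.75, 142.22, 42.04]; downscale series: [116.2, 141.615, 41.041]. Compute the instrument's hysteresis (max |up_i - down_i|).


|115.75 - 116.2| = 0.4500
|142.22 - 141.615| = 0.6050
|42.04 - 41.041| = 0.9990
hysteresis = max(diffs) = 0.9990

0.9990


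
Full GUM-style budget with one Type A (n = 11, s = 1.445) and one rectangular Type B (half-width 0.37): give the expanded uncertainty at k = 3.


u_A = s / sqrt(n) = 1.445 / sqrt(11) = 0.43568389
u_B = half_width / sqrt(3) = 0.37 / sqrt(3) = 0.2136196
uc = sqrt(u_A^2 + u_B^2) = sqrt(0.43568389^2 + 0.2136196^2) = 0.4852358
U = k * uc = 3 * 0.4852358
U = 1.4557

1.4557


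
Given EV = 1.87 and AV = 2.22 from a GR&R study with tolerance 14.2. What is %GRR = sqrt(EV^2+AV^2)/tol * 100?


GRR = sqrt(EV^2 + AV^2) = sqrt(1.87^2 + 2.22^2) = 2.9026367
%GRR = GRR / tol * 100 = 2.9026367 / 14.2 * 100
%GRR = 20.4411

20.4411


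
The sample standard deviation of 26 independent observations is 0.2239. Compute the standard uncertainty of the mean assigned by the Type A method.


u_A = s / sqrt(n)
u_A = 0.2239 / sqrt(26)
u_A = 0.2239 / 5.0990195
u_A = 0.0439

0.0439


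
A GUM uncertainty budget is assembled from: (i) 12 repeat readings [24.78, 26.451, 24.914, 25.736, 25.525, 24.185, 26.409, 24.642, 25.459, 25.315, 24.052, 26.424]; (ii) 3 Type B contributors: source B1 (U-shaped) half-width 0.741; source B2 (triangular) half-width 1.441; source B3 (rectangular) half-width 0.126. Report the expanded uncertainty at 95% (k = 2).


mean = (24.78 + 26.451 + 24.914 + 25.736 + 25.525 + 24.185 + 26.409 + 24.642 + 25.459 + 25.315 + 24.052 + 26.424) / 12 = 25.32433333
s = sqrt(sum((x - mean)^2)/(n-1)) = 0.83830287
u_A = s / sqrt(n) = 0.83830287 / sqrt(12) = 0.24199719
u_B1 = 0.741 / sqrt(2) = 0.52396612
u_B2 = 1.441 / sqrt(6) = 0.58828579
u_B3 = 0.126 / sqrt(3) = 0.072746134
uc = sqrt(0.24199719^2 + 0.52396612^2 + 0.58828579^2 + 0.072746134^2) = 0.82733023
U = k * uc = 2 * 0.82733023
U = 1.6547

1.6547


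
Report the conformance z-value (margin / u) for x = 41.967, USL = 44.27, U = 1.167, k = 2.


u = U / k = 1.167 / 2 = 0.5835
margin = |USL - x| = |44.27 - 41.967| = 2.303
z = margin / u = 2.303 / 0.5835
z = 3.9469

3.9469


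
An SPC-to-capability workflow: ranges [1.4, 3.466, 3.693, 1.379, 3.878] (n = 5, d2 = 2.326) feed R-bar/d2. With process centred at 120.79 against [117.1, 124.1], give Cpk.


R_bar = (1.4 + 3.466 + 3.693 + 1.379 + 3.878) / 5 = 2.7632
sigma = R_bar / d2 = 2.7632 / 2.326 = 1.1879622
Cp = (USL - LSL)/(6*sigma) = (124.1 - 117.1)/(6*1.1879622) = 0.9821
Cpu = (124.1 - 120.79)/(3*1.1879622) = 0.9288
Cpl = (120.79 - 117.1)/(3*1.1879622) = 1.0354
Cpk = min(Cpu, Cpl) = 0.9288

0.9288


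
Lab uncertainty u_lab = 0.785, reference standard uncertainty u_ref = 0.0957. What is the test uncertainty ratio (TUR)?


TUR = u_lab / u_ref
= 0.785 / 0.0957
= 8.2027

8.2027


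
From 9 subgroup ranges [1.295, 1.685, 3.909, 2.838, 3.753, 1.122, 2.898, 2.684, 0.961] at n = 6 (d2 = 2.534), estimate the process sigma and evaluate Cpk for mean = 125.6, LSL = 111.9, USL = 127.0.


R_bar = (1.295 + 1.685 + 3.909 + 2.838 + 3.753 + 1.122 + 2.898 + 2.684 + 0.961) / 9 = 2.3494444
sigma = R_bar / d2 = 2.3494444 / 2.534 = 0.92716827
Cp = (USL - LSL)/(6*sigma) = (127.0 - 111.9)/(6*0.92716827) = 2.7144
Cpu = (127.0 - 125.6)/(3*0.92716827) = 0.5033
Cpl = (125.6 - 111.9)/(3*0.92716827) = 4.9254
Cpk = min(Cpu, Cpl) = 0.5033

0.5033


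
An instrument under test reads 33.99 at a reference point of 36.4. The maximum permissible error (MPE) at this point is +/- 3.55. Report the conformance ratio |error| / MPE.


e = indication - reference = 33.99 - 36.4 = -2.4100
|e| = 2.4100
ratio = |e| / MPE = 2.4100 / 3.55
ratio = 0.6789

0.6789


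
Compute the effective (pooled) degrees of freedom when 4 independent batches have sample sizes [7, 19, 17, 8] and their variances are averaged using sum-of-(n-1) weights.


nu = sum_i (n_i - 1)
nu = ((7 - 1) + (19 - 1) + (17 - 1) + (8 - 1))
nu = 6 + 18 + 16 + 7
nu = 47

47


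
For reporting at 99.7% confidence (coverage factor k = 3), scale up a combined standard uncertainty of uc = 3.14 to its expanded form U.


U = k * uc
U = 3 * 3.14
U = 9.4200

9.4200


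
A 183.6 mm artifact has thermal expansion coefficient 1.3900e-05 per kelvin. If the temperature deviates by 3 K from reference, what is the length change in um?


dL = L * alpha * dT
= 183.6 * 1.3900e-05 * 3
= 0.0076561 mm
dL_um = 0.0076561 * 1000 = 7.6561 um

7.6561


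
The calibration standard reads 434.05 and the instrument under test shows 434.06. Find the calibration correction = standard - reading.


Correction = standard - reading
= 434.05 - 434.06
= -0.0100

-0.0100


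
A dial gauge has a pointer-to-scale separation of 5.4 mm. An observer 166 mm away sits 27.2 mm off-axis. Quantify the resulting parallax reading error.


error = h * offset / d
= 5.4 * 27.2 / 166
= 0.8848

0.8848


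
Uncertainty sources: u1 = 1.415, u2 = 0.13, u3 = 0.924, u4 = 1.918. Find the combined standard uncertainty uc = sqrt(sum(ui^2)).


uc = sqrt(1.415^2 + 0.13^2 + 0.924^2 + 1.918^2)
uc = sqrt(6.551625)
uc = 2.5596

2.5596


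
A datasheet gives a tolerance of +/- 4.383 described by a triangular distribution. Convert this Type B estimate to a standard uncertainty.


u_B = half_width / sqrt(6)
u_B = 4.383 / 2.4494897
u_B = 1.7894

1.7894


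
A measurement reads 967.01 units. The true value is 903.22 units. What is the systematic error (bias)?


Systematic error = measured - true
= 967.01 - 903.22
= 63.7900

63.7900


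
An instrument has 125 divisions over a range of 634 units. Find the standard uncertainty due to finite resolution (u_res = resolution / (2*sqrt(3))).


resolution = range / divisions
resolution = 634 / 125 = 5.072
u_res = resolution / (2*sqrt(3))
u_res = 5.072 / 3.4641016
u_res = 1.4642

1.4642


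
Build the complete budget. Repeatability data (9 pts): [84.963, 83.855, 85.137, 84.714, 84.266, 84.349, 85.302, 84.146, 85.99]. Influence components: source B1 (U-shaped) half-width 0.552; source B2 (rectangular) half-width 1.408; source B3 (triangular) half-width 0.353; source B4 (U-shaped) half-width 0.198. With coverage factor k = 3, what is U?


mean = (84.963 + 83.855 + 85.137 + 84.714 + 84.266 + 84.349 + 85.302 + 84.146 + 85.99) / 9 = 84.74688889
s = sqrt(sum((x - mean)^2)/(n-1)) = 0.67077836
u_A = s / sqrt(n) = 0.67077836 / sqrt(9) = 0.22359279
u_B1 = 0.552 / sqrt(2) = 0.39032294
u_B2 = 1.408 / sqrt(3) = 0.81290918
u_B3 = 0.353 / sqrt(6) = 0.14411165
u_B4 = 0.198 / sqrt(2) = 0.14000714
uc = sqrt(0.22359279^2 + 0.39032294^2 + 0.81290918^2 + 0.14411165^2 + 0.14000714^2) = 0.95054576
U = k * uc = 3 * 0.95054576
U = 2.8516

2.8516


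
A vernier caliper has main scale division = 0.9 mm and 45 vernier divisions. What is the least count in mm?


LC = MSD / n_div
= 0.9 / 45
= 0.0200

0.0200


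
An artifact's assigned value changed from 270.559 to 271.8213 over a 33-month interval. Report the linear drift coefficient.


rate = (v2 - v1) / months
= (271.8213 - 270.559) / 33
= 1.2623 / 33
= 0.0383

0.0383


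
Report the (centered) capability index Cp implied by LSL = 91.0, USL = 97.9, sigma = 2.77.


Cp = (USL - LSL) / (6 * sigma)
= (97.9 - 91.0) / (6 * 2.77)
= 6.9000 / 16.6200
= 0.4152

0.4152


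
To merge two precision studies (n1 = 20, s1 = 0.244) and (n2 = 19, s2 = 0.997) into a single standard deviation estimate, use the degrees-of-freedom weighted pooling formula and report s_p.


s_p = sqrt(((n1-1)*s1^2 + (n2-1)*s2^2) / (n1+n2-2))
numerator = (20-1)*0.244^2 + (19-1)*0.997^2 = 1.131184 + 17.892162 = 19.023346
denominator = 20 + 19 - 2 = 37
s_p^2 = 19.023346 / 37 = 0.51414449
s_p = sqrt(0.51414449) = 0.7170

0.7170
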